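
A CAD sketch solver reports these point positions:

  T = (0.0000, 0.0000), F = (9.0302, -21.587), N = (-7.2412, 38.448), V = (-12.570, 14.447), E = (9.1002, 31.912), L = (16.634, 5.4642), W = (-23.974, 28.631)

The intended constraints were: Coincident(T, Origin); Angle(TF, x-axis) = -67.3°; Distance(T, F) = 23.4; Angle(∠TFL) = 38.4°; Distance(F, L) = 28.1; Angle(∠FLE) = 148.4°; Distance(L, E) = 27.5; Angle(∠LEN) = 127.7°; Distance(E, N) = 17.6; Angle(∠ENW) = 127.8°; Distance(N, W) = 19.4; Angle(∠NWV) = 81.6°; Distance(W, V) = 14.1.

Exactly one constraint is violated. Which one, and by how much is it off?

Distance(W, V) = 14.1 — off by 4.10.

T = (0.00, 0.00) ✓; TF at -67.30° ✓; |TF| = 23.40 ✓; ∠TFL = 38.40° ✓; |FL| = 28.10 ✓; ∠FLE = 148.4° ✓; |LE| = 27.50 ✓; ∠LEN = 127.7° ✓; |EN| = 17.60 ✓; ∠ENW = 127.8° ✓; |NW| = 19.40 ✓; ∠NWV = 81.60° ✓; |WV| = 18.20 ✗.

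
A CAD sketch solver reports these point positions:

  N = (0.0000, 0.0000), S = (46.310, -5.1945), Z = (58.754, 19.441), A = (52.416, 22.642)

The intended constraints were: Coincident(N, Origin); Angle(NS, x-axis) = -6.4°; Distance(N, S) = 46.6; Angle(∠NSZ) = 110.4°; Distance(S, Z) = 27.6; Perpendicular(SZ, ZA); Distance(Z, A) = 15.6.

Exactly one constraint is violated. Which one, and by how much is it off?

Distance(Z, A) = 15.6 — off by 8.50.

N = (0.00, 0.00) ✓; NS at -6.400° ✓; |NS| = 46.60 ✓; ∠NSZ = 110.4° ✓; |SZ| = 27.60 ✓; ∠(SZ, ZA) = 90.00° ✓; |ZA| = 7.100 ✗.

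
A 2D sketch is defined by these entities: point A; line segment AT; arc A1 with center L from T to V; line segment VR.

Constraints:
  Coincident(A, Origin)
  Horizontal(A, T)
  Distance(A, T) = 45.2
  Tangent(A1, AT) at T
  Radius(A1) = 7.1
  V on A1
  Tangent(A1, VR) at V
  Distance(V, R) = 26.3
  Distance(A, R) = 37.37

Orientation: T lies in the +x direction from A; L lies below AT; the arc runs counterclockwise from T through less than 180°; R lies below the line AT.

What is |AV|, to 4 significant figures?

39.17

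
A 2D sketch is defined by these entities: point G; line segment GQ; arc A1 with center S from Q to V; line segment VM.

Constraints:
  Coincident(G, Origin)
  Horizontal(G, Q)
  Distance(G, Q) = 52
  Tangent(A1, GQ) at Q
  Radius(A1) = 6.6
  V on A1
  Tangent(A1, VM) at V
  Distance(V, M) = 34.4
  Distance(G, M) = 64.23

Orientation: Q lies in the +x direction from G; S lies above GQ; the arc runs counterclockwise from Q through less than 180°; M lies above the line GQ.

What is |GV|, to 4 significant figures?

58.95

G is at the origin; GQ is horizontal with |GQ| = 52.0 and Q on the +x side, so Q = (52.00, 0.000). Since A1 is tangent to GQ there, SQ ⟂ GQ, so S = Q + (0, 6.6) = (52.00, 6.600). Since SV ⟂ VM (tangency), |SM| = √(6.6² + 34.4²) = 35.03 regardless of where V sits on A1. So M lies on both circle(G, 64.23) and circle(S, 35.03); the above-GQ intersection is M = (49.02, 41.50). V is the foot of the tangent from M: V = (58.35, 8.390).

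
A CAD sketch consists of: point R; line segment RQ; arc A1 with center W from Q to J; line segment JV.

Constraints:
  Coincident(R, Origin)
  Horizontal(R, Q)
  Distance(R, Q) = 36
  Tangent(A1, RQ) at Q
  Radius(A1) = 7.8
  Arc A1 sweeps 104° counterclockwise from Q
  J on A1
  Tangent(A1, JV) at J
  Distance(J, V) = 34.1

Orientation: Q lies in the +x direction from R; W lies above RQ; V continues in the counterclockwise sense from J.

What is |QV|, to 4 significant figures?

42.78

R is at the origin; RQ is horizontal with |RQ| = 36.0 and Q on the +x side, so Q = (36.00, 0.000). Tangency of A1 to RQ means the radius WQ is perpendicular to RQ, so W = Q + (0, 7.8) = (36.00, 7.800). On A1, Q sits at bearing -90° from W; a 104° counterclockwise sweep puts J at bearing 14°, so J = W + 7.8·(cos 14°, sin 14°) = (43.57, 9.687). A1 meets JV tangentially, so WJ is at right angles to JV, so JV runs along (−sin 14°, cos 14°); with |JV| = 34.1, V = (35.32, 42.77). Then |QV| = |V − Q| = 42.78.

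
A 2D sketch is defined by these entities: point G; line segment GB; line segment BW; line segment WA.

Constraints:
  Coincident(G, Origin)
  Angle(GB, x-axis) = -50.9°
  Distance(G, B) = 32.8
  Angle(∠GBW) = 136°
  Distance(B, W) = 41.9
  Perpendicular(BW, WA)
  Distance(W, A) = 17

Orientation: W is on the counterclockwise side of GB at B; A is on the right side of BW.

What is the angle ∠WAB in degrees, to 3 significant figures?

67.9°

∠GBW = 136.0°, so BW runs at -50.9° + (180° − 136.0°) = -6.90° from the x-axis; with |BW| = 41.9, W = B + 41.9·(cos -6.90°, sin -6.90°) = (62.3, -30.5). The perpendicularity gives WA at right angles to BW; with |WA| = 17.0 on the right of BW, A = W + 17.0·(-0.120, -0.993) = (60.2, -47.4). Then cos ∠WAB = AW·AB / (|AW||AB|), giving 67.9°.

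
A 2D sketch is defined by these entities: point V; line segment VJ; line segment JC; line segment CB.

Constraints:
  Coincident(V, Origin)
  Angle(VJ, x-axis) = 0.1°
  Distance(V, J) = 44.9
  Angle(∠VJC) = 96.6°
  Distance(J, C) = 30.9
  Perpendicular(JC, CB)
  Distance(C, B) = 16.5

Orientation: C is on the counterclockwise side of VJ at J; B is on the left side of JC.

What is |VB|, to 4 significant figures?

45.72

V is at the origin; VJ runs at 0.1° with length 44.9, so J = 44.9·(cos 0.1°, sin 0.1°) = (44.90, 0.07837). ∠VJC = 96.6°, so JC runs at 0.1° + (180° − 96.6°) = 83.50° from the x-axis; with |JC| = 30.9, C = J + 30.9·(cos 83.50°, sin 83.50°) = (48.40, 30.78). The perpendicularity gives CB at right angles to JC; with |CB| = 16.5 on the left of JC, B = C + 16.5·(-0.9936, 0.1132) = (32.00, 32.65). Then |VB| = |B − V| = 45.72.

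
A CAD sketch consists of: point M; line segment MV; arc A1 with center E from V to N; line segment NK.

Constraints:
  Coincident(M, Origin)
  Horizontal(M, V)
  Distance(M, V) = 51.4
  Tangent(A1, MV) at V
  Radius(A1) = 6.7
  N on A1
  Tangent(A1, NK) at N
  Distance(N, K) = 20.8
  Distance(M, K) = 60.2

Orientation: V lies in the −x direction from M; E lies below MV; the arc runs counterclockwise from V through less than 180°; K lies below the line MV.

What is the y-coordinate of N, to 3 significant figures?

-8.27

M is at the origin; MV is horizontal with |MV| = 51.4 and V on the −x side, so V = (-51.4, 0.00). Tangency of A1 to MV means the radius EV is perpendicular to MV, so E = V + (0, -6.7) = (-51.4, -6.70). Since EN ⟂ NK (tangency), |EK| = √(6.7² + 20.8²) = 21.9 regardless of where N sits on A1. So K lies on both circle(M, 60.2) and circle(E, 21.9); the below-MV intersection is K = (-53.0, -28.5). N is the foot of the tangent from K: N = (-57.9, -8.27).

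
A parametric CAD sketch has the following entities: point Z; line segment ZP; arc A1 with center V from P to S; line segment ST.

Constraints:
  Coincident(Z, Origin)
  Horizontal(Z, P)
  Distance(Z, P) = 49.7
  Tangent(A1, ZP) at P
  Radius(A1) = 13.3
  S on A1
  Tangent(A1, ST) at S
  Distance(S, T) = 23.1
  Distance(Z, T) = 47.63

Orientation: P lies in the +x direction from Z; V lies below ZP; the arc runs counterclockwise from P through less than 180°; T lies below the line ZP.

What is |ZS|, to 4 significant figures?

38.27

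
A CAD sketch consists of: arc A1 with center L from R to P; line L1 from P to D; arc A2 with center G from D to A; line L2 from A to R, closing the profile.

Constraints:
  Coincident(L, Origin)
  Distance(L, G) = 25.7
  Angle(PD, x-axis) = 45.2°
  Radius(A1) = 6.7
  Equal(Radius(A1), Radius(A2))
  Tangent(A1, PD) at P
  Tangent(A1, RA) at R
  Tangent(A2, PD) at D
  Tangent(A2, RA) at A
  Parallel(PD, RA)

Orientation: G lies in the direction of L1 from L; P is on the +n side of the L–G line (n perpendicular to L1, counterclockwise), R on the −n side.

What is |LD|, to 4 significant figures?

26.56

The slot axis is L1's direction at 45.2°, so u = (cos 45.2°, sin 45.2°) = (0.7046, 0.7096) and n = (−sin 45.2°, cos 45.2°) = (-0.7096, 0.7046). L is at the origin and G lies 25.7 along u from L, so G = 25.7·u = (18.11, 18.24). Tangency of A1 to both parallel lines with radius 6.7 puts P and R at L ± 6.7·n: P = (-4.754, 4.721), R = (4.754, -4.721). Equal radii place D and A the same way about G: D = G + 6.7·n = (13.35, 22.96), A = G − 6.7·n = (22.86, 13.51). Then |LD| = |D − L| = 26.56.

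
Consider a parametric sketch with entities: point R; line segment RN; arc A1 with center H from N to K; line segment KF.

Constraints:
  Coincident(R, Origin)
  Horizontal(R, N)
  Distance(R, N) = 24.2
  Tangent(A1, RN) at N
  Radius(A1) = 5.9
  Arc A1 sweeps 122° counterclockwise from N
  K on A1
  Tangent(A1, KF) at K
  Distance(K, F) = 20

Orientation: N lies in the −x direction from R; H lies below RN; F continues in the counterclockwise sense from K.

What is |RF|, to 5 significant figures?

31.961

On A1, N sits at bearing 90° from H; a 122° counterclockwise sweep puts K at bearing 212°, so K = H + 5.9·(cos 212°, sin 212°) = (-29.203, -9.0265). Since A1 is tangent to KF there, HK ⟂ KF, so KF runs along (−sin 212°, cos 212°); with |KF| = 20.0, F = (-18.605, -25.987). Then |RF| = |F − R| = 31.961.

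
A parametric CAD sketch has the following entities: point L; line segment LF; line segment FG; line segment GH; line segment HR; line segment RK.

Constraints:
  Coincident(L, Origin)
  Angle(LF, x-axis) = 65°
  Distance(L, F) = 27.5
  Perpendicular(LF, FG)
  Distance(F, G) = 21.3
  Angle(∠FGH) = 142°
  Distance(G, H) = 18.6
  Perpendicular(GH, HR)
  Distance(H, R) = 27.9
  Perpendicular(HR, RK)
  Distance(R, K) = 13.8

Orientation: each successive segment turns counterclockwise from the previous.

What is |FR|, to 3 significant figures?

38.3

L is at the origin; LF runs at 65.0° with length 27.5, so F = (11.6, 24.9). The perpendicularity gives FG at right angles to LF, so FG runs at 155°; with |FG| = 21.3, G = (-7.68, 33.9). ∠FGH = 142.0° gives GH at -167° from the x-axis; with |GH| = 18.6, H = (-25.8, 29.7). GH ⟂ HR, so HR runs at -77.0°; with |HR| = 27.9, R = (-19.5, 2.56). Then |FR| = |R − F| = 38.3.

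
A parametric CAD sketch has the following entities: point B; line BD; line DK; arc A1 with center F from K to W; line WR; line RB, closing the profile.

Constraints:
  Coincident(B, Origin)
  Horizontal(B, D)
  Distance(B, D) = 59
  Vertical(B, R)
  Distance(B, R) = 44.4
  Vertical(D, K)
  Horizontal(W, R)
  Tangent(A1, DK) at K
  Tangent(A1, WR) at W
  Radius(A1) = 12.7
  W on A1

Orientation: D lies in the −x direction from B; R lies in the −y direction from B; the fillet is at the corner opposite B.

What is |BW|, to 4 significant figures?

64.15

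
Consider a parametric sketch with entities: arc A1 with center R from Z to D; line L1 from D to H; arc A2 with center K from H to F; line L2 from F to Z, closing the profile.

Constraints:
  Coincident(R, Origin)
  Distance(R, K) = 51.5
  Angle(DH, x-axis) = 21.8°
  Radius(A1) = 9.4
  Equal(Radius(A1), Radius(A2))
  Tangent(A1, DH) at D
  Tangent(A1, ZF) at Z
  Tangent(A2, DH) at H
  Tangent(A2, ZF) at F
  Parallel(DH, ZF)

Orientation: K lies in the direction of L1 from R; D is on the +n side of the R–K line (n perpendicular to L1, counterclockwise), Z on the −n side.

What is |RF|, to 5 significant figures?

52.351

The slot axis is L1's direction at 21.8°, so u = (cos 21.8°, sin 21.8°) = (0.92849, 0.37137) and n = (−sin 21.8°, cos 21.8°) = (-0.37137, 0.92849). R is at the origin and K lies 51.5 along u from R, so K = 51.5·u = (47.817, 19.125). Tangency of A1 to both parallel lines with radius 9.4 puts D and Z at R ± 9.4·n: D = (-3.4909, 8.7278), Z = (3.4909, -8.7278). Equal radii place H and F the same way about K: H = K + 9.4·n = (44.326, 27.853), F = K − 9.4·n = (51.308, 10.398). Then |RF| = |F − R| = 52.351.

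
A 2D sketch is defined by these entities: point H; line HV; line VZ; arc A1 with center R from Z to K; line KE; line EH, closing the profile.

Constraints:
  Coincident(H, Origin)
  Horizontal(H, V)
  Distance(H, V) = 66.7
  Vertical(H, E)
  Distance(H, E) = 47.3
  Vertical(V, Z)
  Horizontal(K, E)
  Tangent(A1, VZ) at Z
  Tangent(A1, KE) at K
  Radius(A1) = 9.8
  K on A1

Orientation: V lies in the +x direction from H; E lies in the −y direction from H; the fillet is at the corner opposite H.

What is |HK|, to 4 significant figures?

73.99

H is at the origin; H and V share the same y with |HV| = 66.7 and V on the +x side, so V = (66.70, 0.000). H and E share the same x with |HE| = 47.3 and E on the −y side, so E = (0.000, -47.30). The virtual corner opposite H is at (66.70, -47.30). Tangency of A1 to VZ means the radius RZ is perpendicular to VZ and the tangent condition forces RK to be normal to KE, with radius 9.8, so the center R sits 9.8 in from both sides at R = (56.90, -37.50). That places the tangent points at Z = (66.70, -37.50) on VZ and K = (56.90, -47.30) on KE. Then |HK| = |K − H| = 73.99.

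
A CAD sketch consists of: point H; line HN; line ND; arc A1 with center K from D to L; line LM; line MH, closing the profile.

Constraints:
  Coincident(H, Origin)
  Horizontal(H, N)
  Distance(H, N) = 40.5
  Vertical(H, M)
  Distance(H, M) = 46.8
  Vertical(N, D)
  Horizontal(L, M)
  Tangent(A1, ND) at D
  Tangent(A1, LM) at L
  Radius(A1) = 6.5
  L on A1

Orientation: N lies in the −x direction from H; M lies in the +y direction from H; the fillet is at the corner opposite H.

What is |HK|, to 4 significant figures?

52.73

H is at the origin; H and N share the same y with |HN| = 40.5 and N on the −x side, so N = (-40.50, 0.000). H and M share the same x with |HM| = 46.8 and M on the +y side, so M = (0.000, 46.80). The virtual corner opposite H is at (-40.50, 46.80). A1 meets ND tangentially, so KD is at right angles to ND and the tangent condition forces KL to be normal to LM, with radius 6.5, so the center K sits 6.5 in from both sides at K = (-34.00, 40.30). Then |HK| = |K − H| = 52.73.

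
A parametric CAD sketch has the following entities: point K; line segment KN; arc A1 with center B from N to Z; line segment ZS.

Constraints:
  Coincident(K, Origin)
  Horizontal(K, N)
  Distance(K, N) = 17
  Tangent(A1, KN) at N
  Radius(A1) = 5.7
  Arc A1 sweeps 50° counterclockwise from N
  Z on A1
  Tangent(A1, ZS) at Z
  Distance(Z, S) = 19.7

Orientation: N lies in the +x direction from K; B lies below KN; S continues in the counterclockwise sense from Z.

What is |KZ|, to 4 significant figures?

12.80

A1 meets KN tangentially, so BN is at right angles to KN, so B = N + (0, -5.7) = (17.00, -5.700). On A1, N sits at bearing 90° from B; a 50° counterclockwise sweep puts Z at bearing 140°, so Z = B + 5.7·(cos 140°, sin 140°) = (12.63, -2.036). Then |KZ| = |Z − K| = 12.80.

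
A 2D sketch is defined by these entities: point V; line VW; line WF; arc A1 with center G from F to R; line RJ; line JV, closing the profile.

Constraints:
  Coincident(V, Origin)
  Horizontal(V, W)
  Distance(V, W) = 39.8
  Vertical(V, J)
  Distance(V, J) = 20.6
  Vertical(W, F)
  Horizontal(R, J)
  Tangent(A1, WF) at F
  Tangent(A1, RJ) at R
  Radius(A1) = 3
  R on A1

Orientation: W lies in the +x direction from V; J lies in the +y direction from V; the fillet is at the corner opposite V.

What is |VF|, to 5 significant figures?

43.518

V is at the origin; V and W share the same y with |VW| = 39.8 and W on the +x side, so W = (39.800, 0.0000). VJ is vertical with |VJ| = 20.6 and J on the +y side, so J = (0.0000, 20.600). The virtual corner opposite V is at (39.800, 20.600). The tangent condition forces GF to be normal to WF and the tangent condition forces GR to be normal to RJ, with radius 3.0, so the center G sits 3.0 in from both sides at G = (36.800, 17.600). That places the tangent points at F = (39.800, 17.600) on WF and R = (36.800, 20.600) on RJ. Then |VF| = |F − V| = 43.518.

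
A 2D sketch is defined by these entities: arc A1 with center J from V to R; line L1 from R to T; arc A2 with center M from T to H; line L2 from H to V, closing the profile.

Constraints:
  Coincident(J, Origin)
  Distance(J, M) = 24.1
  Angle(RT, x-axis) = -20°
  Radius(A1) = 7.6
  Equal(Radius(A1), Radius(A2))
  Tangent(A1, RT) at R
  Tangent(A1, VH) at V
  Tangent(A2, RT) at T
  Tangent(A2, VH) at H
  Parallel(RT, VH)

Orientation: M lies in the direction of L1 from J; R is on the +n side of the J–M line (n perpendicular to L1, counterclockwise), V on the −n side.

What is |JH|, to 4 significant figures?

25.27

The slot axis is L1's direction at -20.0°, so u = (cos -20.0°, sin -20.0°) = (0.9397, -0.3420) and n = (−sin -20.0°, cos -20.0°) = (0.3420, 0.9397). J is at the origin and M lies 24.1 along u from J, so M = 24.1·u = (22.65, -8.243). Tangency of A1 to both parallel lines with radius 7.6 puts R and V at J ± 7.6·n: R = (2.599, 7.142), V = (-2.599, -7.142). Equal radii place T and H the same way about M: T = M + 7.6·n = (25.25, -1.101), H = M − 7.6·n = (20.05, -15.38). Then |JH| = |H − J| = 25.27.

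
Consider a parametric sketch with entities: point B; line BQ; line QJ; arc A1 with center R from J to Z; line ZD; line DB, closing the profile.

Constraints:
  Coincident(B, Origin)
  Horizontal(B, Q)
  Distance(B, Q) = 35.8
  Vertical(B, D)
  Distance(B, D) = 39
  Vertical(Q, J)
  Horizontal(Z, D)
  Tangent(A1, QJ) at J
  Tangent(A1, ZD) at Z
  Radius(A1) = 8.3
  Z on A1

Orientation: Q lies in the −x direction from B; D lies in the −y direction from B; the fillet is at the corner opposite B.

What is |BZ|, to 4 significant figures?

47.72

B is at the origin; B and Q share the same y with |BQ| = 35.8 and Q on the −x side, so Q = (-35.80, 0.000). BD is vertical with |BD| = 39.0 and D on the −y side, so D = (0.000, -39.00). The virtual corner opposite B is at (-35.80, -39.00). Tangency of A1 to QJ means the radius RJ is perpendicular to QJ and the tangent condition forces RZ to be normal to ZD, with radius 8.3, so the center R sits 8.3 in from both sides at R = (-27.50, -30.70). That places the tangent points at J = (-35.80, -30.70) on QJ and Z = (-27.50, -39.00) on ZD. Then |BZ| = |Z − B| = 47.72.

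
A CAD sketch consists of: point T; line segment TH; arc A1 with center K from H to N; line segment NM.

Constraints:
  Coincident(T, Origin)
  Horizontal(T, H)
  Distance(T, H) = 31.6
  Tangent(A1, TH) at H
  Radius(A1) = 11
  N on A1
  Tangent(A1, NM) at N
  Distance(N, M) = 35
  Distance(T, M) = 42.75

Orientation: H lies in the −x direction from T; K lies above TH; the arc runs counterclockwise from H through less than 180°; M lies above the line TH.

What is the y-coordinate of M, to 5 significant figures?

41.324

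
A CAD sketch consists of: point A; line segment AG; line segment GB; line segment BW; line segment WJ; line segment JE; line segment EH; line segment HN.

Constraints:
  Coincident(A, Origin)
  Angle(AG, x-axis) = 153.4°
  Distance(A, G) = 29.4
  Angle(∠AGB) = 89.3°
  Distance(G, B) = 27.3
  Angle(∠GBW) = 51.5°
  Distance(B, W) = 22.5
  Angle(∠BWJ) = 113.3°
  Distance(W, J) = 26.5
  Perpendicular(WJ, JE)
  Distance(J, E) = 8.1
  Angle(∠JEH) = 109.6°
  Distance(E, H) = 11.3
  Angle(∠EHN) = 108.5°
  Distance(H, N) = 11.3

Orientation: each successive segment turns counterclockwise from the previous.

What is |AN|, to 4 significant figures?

17.77

A is at the origin; AG runs at 153.4° with length 29.4, so G = (-26.29, 13.16). ∠AGB = 89.3° gives GB at -115.9° from the x-axis; with |GB| = 27.3, B = (-38.21, -11.39). ∠GBW = 51.5° gives BW at 12.60° from the x-axis; with |BW| = 22.5, W = (-16.25, -6.486). ∠BWJ = 113.3° gives WJ at 79.30° from the x-axis; with |WJ| = 26.5, J = (-11.33, 19.55). WJ is perpendicular to JE, so JE runs at 169.3°; with |JE| = 8.1, E = (-19.29, 21.06). ∠JEH = 109.6° gives EH at -120.3° from the x-axis; with |EH| = 11.3, H = (-24.99, 11.30). ∠EHN = 108.5° gives HN at -48.80° from the x-axis; with |HN| = 11.3, N = (-17.55, 2.799). Then |AN| = |N − A| = 17.77.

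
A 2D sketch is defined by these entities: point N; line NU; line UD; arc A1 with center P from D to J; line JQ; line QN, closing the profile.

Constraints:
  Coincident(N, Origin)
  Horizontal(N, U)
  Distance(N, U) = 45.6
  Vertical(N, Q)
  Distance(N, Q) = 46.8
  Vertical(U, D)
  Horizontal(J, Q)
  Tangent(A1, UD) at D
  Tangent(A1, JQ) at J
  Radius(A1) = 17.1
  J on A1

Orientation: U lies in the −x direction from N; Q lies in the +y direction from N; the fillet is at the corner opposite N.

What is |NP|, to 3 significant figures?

41.2

N is at the origin; N and U share the same y with |NU| = 45.6 and U on the −x side, so U = (-45.6, 0.00). N and Q share the same x with |NQ| = 46.8 and Q on the +y side, so Q = (0.00, 46.8). The virtual corner opposite N is at (-45.6, 46.8). A1 meets UD tangentially, so PD is at right angles to UD and tangency of A1 to JQ means the radius PJ is perpendicular to JQ, with radius 17.1, so the center P sits 17.1 in from both sides at P = (-28.5, 29.7). Then |NP| = |P − N| = 41.2.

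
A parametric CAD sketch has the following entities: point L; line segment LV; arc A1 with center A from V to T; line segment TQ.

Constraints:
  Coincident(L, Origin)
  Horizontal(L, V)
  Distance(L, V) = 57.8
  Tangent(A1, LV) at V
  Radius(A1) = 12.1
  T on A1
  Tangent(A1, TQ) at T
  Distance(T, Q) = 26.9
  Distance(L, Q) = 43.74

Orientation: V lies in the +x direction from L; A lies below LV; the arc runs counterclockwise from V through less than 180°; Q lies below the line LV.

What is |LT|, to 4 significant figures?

47.89

Checks: ∠(AV, VL) = 90.00° ✓; |AT| = 12.10 ✓; ∠(AT, TQ) = 90.00° ✓; |TQ| = 26.90 ✓; |LQ| = 43.74 ✓.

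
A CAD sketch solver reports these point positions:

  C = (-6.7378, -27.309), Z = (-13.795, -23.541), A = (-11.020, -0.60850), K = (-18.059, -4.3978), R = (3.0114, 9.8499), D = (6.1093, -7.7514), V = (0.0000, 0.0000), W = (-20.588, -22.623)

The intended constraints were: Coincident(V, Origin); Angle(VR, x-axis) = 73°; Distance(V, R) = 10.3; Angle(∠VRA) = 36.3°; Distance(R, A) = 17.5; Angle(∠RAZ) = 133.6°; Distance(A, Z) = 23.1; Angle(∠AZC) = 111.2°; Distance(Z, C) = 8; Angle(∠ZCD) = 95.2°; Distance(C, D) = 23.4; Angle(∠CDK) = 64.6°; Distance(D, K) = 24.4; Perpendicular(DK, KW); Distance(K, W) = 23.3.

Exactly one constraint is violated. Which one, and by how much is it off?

Distance(K, W) = 23.3 — off by 4.90.

V = (0.00, 0.00) ✓; VR at 73.00° ✓; |VR| = 10.30 ✓; ∠VRA = 36.30° ✓; |RA| = 17.50 ✓; ∠RAZ = 133.6° ✓; |AZ| = 23.10 ✓; ∠AZC = 111.2° ✓; |ZC| = 8.000 ✓; ∠ZCD = 95.20° ✓; |CD| = 23.40 ✓; ∠CDK = 64.60° ✓; |DK| = 24.40 ✓; ∠(DK, KW) = 90.00° ✓; |KW| = 18.40 ✗.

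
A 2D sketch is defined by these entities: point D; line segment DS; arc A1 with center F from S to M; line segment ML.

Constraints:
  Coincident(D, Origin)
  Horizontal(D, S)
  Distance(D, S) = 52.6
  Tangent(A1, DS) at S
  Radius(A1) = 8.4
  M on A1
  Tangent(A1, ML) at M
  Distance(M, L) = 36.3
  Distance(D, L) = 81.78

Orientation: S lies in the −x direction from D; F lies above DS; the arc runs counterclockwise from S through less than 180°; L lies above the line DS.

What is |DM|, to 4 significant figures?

48.47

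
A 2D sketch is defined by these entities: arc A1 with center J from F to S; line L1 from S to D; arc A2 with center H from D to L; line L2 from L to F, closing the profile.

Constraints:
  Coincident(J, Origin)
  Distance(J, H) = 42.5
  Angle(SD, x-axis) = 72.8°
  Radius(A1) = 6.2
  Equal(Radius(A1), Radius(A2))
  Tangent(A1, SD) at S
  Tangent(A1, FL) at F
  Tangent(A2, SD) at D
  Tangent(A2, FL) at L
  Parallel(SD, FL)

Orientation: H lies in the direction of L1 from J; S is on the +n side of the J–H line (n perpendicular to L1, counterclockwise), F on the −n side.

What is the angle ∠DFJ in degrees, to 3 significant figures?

73.7°

Tangency of A1 to both parallel lines with radius 6.2 puts S and F at J ± 6.2·n: S = (-5.92, 1.83), F = (5.92, -1.83). Equal radii place D and L the same way about H: D = H + 6.2·n = (6.64, 42.4), L = H − 6.2·n = (18.5, 38.8). Then cos ∠DFJ = FD·FJ / (|FD||FJ|), giving 73.7°.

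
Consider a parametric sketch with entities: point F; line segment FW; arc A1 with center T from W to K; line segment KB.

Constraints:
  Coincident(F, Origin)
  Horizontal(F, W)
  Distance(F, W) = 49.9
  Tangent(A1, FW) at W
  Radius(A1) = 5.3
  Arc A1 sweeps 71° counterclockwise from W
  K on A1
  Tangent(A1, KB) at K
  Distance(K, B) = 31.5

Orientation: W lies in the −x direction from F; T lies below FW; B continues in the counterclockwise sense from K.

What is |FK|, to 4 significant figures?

55.03

F is at the origin; F and W share the same y with |FW| = 49.9 and W on the −x side, so W = (-49.90, 0.000). A1 meets FW tangentially, so TW is at right angles to FW, so T = W + (0, -5.3) = (-49.90, -5.300). On A1, W sits at bearing 90° from T; a 71° counterclockwise sweep puts K at bearing 161°, so K = T + 5.3·(cos 161°, sin 161°) = (-54.91, -3.574). Then |FK| = |K − F| = 55.03.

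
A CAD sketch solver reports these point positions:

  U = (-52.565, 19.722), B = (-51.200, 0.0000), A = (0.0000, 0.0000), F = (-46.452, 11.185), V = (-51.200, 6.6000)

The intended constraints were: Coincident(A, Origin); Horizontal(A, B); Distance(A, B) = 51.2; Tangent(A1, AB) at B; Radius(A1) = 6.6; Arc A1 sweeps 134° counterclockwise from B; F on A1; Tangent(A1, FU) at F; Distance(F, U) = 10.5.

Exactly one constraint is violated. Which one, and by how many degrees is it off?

Tangent(A1, FU) at F — off by 8.39°.

A = (0.00, 0.00) ✓; A.y = 0.00, B.y = 0.00 ✓; |AB| = 51.20 ✓; ∠(VB, BA) = 90.00° ✓; |VB| = 6.600 ✓; bearing(V→F) − bearing(V→B) = 134.0° ✓; |VF| = 6.600 ✓; ∠(VF, FU) = 98.39° ✗; |FU| = 10.50 ✓.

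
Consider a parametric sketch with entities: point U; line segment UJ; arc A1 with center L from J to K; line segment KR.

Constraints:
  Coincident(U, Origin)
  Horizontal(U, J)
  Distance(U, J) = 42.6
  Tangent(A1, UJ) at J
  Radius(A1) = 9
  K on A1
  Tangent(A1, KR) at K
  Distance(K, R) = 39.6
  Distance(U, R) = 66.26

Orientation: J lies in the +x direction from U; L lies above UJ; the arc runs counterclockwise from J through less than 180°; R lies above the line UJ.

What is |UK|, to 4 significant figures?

52.54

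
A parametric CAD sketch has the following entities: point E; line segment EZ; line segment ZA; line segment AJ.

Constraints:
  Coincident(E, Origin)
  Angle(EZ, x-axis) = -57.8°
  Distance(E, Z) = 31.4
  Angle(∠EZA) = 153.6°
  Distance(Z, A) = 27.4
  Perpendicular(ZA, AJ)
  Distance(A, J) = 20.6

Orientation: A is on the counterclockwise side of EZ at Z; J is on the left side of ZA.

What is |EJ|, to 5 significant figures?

55.921

∠EZA = 153.6°, so ZA runs at -57.8° + (180° − 153.6°) = -31.400° from the x-axis; with |ZA| = 27.4, A = Z + 27.4·(cos -31.400°, sin -31.400°) = (40.120, -40.846). The perpendicularity gives AJ at right angles to ZA; with |AJ| = 20.6 on the left of ZA, J = A + 20.6·(0.52101, 0.85355) = (50.852, -23.263). Then |EJ| = |J − E| = 55.921.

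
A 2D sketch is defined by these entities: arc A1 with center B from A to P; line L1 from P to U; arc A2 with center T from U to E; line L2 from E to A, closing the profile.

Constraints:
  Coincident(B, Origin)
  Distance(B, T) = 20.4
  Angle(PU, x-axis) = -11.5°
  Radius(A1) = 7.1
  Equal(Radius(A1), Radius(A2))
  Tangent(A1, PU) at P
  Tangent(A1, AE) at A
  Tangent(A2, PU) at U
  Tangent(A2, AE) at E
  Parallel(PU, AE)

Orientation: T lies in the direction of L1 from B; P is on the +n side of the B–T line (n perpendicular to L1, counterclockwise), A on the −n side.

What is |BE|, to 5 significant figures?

21.600

The slot axis is L1's direction at -11.5°, so u = (cos -11.5°, sin -11.5°) = (0.97992, -0.19937) and n = (−sin -11.5°, cos -11.5°) = (0.19937, 0.97992). B is at the origin and T lies 20.4 along u from B, so T = 20.4·u = (19.990, -4.0671). Tangency of A1 to both parallel lines with radius 7.1 puts P and A at B ± 7.1·n: P = (1.4155, 6.9575), A = (-1.4155, -6.9575). Equal radii place U and E the same way about T: U = T + 7.1·n = (21.406, 2.8904), E = T − 7.1·n = (18.575, -11.025). Then |BE| = |E − B| = 21.600.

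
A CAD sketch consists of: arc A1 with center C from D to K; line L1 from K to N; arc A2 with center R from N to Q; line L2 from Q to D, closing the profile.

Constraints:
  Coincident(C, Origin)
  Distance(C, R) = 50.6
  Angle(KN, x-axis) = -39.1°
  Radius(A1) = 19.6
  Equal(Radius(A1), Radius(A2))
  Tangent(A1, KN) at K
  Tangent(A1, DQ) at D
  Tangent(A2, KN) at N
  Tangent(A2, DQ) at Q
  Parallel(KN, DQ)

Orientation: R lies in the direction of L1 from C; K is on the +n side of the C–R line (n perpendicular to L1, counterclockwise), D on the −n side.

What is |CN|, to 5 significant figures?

54.263

The slot axis is L1's direction at -39.1°, so u = (cos -39.1°, sin -39.1°) = (0.77605, -0.63068) and n = (−sin -39.1°, cos -39.1°) = (0.63068, 0.77605). C is at the origin and R lies 50.6 along u from C, so R = 50.6·u = (39.268, -31.912). Tangency of A1 to both parallel lines with radius 19.6 puts K and D at C ± 19.6·n: K = (12.361, 15.211), D = (-12.361, -15.211). Equal radii place N and Q the same way about R: N = R + 19.6·n = (51.629, -16.702), Q = R − 19.6·n = (26.907, -47.123). Then |CN| = |N − C| = 54.263.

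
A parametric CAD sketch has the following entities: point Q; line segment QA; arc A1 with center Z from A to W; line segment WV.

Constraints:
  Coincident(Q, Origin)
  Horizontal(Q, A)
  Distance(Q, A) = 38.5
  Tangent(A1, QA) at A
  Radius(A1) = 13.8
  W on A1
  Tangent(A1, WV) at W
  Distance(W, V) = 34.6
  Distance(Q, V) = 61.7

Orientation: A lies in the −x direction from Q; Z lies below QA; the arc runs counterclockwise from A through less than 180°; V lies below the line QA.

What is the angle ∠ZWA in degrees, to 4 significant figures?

31.36°

Checks: |ZW| = 13.80 ✓; ∠(ZW, WV) = 90.00° ✓; |WV| = 34.60 ✓; |QV| = 61.70 ✓.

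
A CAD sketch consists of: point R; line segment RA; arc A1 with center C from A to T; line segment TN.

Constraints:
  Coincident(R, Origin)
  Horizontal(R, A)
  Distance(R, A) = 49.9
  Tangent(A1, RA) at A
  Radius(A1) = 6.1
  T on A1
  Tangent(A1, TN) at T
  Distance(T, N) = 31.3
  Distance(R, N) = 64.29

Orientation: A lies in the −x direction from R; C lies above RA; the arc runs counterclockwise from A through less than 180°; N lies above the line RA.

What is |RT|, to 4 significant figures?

44.66

R is at the origin; R and A share the same y with |RA| = 49.9 and A on the −x side, so A = (-49.90, 0.000). The tangent condition forces CA to be normal to RA, so C = A + (0, 6.1) = (-49.90, 6.100). Since CT ⟂ TN (tangency), |CN| = √(6.1² + 31.3²) = 31.89 regardless of where T sits on A1. So N lies on both circle(R, 64.29) and circle(C, 31.89); the above-RA intersection is N = (-51.91, 37.93). T is the foot of the tangent from N: T = (-44.00, 7.642).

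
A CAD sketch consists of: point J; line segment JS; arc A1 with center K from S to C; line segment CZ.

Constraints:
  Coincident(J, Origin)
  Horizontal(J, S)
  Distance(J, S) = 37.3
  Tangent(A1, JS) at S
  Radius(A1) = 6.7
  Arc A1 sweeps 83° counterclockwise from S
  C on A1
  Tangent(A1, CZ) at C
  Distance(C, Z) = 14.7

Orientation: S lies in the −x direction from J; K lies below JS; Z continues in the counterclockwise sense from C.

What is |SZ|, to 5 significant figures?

22.146

On A1, S sits at bearing 90° from K; an 83° counterclockwise sweep puts C at bearing 173°, so C = K + 6.7·(cos 173°, sin 173°) = (-43.950, -5.8835). The tangent condition forces KC to be normal to CZ, so CZ runs along (−sin 173°, cos 173°); with |CZ| = 14.7, Z = (-45.742, -20.474). Then |SZ| = |Z − S| = 22.146.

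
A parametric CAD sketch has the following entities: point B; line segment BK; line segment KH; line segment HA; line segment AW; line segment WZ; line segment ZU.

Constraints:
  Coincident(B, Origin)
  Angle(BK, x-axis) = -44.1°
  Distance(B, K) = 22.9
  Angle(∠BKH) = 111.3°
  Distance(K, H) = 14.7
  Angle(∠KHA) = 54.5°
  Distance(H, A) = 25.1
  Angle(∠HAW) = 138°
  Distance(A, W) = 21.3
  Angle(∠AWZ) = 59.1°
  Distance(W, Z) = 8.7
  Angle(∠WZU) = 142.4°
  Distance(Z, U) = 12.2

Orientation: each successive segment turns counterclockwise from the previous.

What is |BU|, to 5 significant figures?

11.380

∠AWZ = 59.1° gives WZ at -47.000° from the x-axis; with |WZ| = 8.7, Z = (-6.8416, -8.1327). ∠WZU = 142.4° gives ZU at -9.4000° from the x-axis; with |ZU| = 12.2, U = (5.1945, -10.125). Then |BU| = |U − B| = 11.380.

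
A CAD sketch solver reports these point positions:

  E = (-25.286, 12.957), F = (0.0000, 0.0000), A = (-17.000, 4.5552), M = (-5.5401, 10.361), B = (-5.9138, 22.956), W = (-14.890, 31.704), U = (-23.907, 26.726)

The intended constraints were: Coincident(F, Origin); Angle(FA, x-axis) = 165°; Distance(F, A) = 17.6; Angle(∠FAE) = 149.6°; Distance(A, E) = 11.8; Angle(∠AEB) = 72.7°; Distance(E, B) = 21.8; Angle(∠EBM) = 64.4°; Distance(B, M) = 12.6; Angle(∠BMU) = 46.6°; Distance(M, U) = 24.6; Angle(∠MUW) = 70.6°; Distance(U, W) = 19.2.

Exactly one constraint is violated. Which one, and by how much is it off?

Distance(U, W) = 19.2 — off by 8.90.

F = (0.00, 0.00) ✓; FA at 165.0° ✓; |FA| = 17.60 ✓; ∠FAE = 149.6° ✓; |AE| = 11.80 ✓; ∠AEB = 72.70° ✓; |EB| = 21.80 ✓; ∠EBM = 64.40° ✓; |BM| = 12.60 ✓; ∠BMU = 46.60° ✓; |MU| = 24.60 ✓; ∠MUW = 70.60° ✓; |UW| = 10.30 ✗.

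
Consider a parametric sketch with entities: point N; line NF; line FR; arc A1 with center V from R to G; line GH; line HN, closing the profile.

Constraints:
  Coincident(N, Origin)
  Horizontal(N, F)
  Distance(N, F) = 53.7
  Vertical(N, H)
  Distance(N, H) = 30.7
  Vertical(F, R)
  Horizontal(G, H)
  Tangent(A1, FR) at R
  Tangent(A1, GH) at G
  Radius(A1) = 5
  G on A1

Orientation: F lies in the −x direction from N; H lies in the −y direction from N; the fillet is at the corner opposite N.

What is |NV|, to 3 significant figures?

55.1

N is at the origin; N and F share the same y with |NF| = 53.7 and F on the −x side, so F = (-53.7, 0.00). N and H share the same x with |NH| = 30.7 and H on the −y side, so H = (0.00, -30.7). The virtual corner opposite N is at (-53.7, -30.7). Since A1 is tangent to FR there, VR ⟂ FR and tangency of A1 to GH means the radius VG is perpendicular to GH, with radius 5.0, so the center V sits 5.0 in from both sides at V = (-48.7, -25.7). Then |NV| = |V − N| = 55.1.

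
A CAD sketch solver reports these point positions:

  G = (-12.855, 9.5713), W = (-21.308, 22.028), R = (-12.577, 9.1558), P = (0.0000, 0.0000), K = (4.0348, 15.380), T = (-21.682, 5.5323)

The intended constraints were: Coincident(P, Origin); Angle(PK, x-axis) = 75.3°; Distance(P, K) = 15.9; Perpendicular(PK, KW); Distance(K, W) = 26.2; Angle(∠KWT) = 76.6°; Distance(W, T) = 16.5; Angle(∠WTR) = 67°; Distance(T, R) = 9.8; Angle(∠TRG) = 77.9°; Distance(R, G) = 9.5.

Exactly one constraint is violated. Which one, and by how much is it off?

Distance(R, G) = 9.5 — off by 9.00.

P = (0.00, 0.00) ✓; PK at 75.30° ✓; |PK| = 15.90 ✓; ∠(PK, KW) = 90.00° ✓; |KW| = 26.20 ✓; ∠KWT = 76.60° ✓; |WT| = 16.50 ✓; ∠WTR = 67.00° ✓; |TR| = 9.800 ✓; ∠TRG = 77.92° ✓; |RG| = 0.4999 ✗.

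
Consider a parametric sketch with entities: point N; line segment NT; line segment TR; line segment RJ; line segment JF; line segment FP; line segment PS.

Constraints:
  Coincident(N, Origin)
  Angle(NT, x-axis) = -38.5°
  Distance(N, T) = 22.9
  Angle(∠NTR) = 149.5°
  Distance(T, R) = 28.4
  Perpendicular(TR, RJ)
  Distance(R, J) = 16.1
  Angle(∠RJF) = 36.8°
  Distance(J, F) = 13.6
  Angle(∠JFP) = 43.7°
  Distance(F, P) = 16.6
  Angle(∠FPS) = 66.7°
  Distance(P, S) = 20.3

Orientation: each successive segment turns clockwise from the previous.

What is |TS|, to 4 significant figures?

35.81

N is at the origin; NT runs at -38.5° with length 22.9, so T = (17.92, -14.26). ∠NTR = 149.5° gives TR at -69.00° from the x-axis; with |TR| = 28.4, R = (28.10, -40.77). The perpendicularity gives RJ at right angles to TR, so RJ runs at -159.0°; with |RJ| = 16.1, J = (13.07, -46.54). ∠RJF = 36.8° gives JF at 57.80° from the x-axis; with |JF| = 13.6, F = (20.32, -35.03). ∠JFP = 43.7° gives FP at -78.50° from the x-axis; with |FP| = 16.6, P = (23.63, -51.30). ∠FPS = 66.7° gives PS at 168.2° from the x-axis; with |PS| = 20.3, S = (3.754, -47.15). Then |TS| = |S − T| = 35.81.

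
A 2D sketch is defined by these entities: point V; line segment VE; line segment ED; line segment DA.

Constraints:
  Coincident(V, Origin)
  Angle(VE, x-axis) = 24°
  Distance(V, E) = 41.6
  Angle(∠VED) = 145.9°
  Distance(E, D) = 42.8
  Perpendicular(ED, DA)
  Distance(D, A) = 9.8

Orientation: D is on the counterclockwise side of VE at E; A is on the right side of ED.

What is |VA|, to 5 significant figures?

84.049

∠VED = 145.9°, so ED runs at 24.0° + (180° − 145.9°) = 58.100° from the x-axis; with |ED| = 42.8, D = E + 42.8·(cos 58.100°, sin 58.100°) = (60.621, 53.256). ED ⟂ DA; with |DA| = 9.8 on the right of ED, A = D + 9.8·(0.84897, -0.52844) = (68.941, 48.078). Then |VA| = |A − V| = 84.049.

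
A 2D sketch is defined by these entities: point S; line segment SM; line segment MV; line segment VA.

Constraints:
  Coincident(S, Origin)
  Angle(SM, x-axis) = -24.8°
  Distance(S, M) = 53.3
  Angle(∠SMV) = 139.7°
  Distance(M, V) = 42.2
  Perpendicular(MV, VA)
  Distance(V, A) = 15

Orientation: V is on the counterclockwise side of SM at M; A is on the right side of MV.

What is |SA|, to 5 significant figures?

96.498

∠SMV = 139.7°, so MV runs at -24.8° + (180° − 139.7°) = 15.500° from the x-axis; with |MV| = 42.2, V = M + 42.2·(cos 15.500°, sin 15.500°) = (89.050, -11.079). MV is perpendicular to VA; with |VA| = 15.0 on the right of MV, A = V + 15.0·(0.26724, -0.96363) = (93.058, -25.534). Then |SA| = |A − S| = 96.498.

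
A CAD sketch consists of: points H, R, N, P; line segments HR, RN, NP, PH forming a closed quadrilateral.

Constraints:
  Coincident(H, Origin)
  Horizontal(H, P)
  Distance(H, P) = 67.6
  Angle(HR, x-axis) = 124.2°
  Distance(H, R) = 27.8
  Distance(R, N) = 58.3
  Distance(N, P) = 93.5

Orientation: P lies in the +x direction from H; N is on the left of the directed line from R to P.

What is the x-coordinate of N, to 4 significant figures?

11.34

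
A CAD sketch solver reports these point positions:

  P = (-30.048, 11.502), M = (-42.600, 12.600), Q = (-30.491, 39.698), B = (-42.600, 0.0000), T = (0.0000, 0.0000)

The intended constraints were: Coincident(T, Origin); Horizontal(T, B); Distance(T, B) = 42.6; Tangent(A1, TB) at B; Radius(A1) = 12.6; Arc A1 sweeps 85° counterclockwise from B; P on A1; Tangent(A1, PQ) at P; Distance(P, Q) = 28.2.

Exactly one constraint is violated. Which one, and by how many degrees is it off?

Tangent(A1, PQ) at P — off by 5.90°.

T = (0.00, 0.00) ✓; T.y = 0.00, B.y = 0.00 ✓; |TB| = 42.60 ✓; ∠(MB, BT) = 90.00° ✓; |MB| = 12.60 ✓; bearing(M→P) − bearing(M→B) = 85.00° ✓; |MP| = 12.60 ✓; ∠(MP, PQ) = 84.10° ✗; |PQ| = 28.20 ✓.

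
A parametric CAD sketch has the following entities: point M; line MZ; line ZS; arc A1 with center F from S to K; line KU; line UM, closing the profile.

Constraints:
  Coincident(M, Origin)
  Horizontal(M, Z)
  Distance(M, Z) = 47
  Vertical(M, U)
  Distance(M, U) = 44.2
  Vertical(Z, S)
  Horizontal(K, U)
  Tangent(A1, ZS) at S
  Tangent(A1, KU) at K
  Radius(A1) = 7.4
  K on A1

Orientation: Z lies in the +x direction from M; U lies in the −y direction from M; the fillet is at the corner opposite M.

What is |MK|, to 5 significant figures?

59.345

The virtual corner opposite M is at (47.000, -44.200). Tangency of A1 to ZS means the radius FS is perpendicular to ZS and the tangent condition forces FK to be normal to KU, with radius 7.4, so the center F sits 7.4 in from both sides at F = (39.600, -36.800). That places the tangent points at S = (47.000, -36.800) on ZS and K = (39.600, -44.200) on KU. Then |MK| = |K − M| = 59.345.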